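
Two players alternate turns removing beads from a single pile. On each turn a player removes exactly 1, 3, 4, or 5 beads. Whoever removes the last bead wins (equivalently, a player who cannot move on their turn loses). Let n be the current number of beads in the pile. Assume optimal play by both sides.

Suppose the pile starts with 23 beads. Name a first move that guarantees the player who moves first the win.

Use the standard recursion: the mover loses at a terminal position; elsewhere, the mover wins exactly when some move hands the opponent an L position.
n=0: no move → L
n=1: →0(L), so W
n=2: →1(W) only, which is W, so L
n=3: →2(L), so W
n=4: →0(L), so W
n=5: →2(L), so W
n=6: →2(L), so W
n=7: →2(L), so W
n=8: →7(W), 5(W), 4(W), 3(W) — all W, so L
n=9: →8(L), so W
n=10: →9(W), 7(W), 6(W), 5(W) — all W, so L
n=11: →10(L), so W
n=12: →8(L), so W
n=13: →10(L), so W
n=14: →10(L), so W
n=15: →10(L), so W
n=16: →15(W), 13(W), 12(W), 11(W) — all W, so L
n=17: →16(L), so W
n=18: →17(W), 15(W), 14(W), 13(W) — all W, so L
n=19: →18(L), so W
n=20: →16(L), so W
n=21: →18(L), so W
n=22: →18(L), so W
n=23: →18(L), so W
From 23, the L positions reachable in one move are: 18.

Remove 5, leaving 18.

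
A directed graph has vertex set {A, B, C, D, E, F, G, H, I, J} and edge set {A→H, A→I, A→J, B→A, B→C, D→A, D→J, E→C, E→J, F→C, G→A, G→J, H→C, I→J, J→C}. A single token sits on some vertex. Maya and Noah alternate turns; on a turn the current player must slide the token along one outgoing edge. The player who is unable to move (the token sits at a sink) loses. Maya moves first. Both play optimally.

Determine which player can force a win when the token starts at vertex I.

Work bottom-up. With no move the player to move loses. Otherwise the position is W if at least one move leads to an L position for the opponent, and L if every move leads to a W.
Every edge goes from a vertex to one that appears earlier in the order C, J, I, H, E, A, F, D, B, G, so processing vertices in that order labels each vertex after all of its successors.
C: no outgoing edge → L
J: can move to C, which is L ⇒ W
I: the only move is to J(W), a W ⇒ L
H: can move to C, which is L ⇒ W
E: can move to C, which is L ⇒ W
A: can move to I, which is L ⇒ W
F: can move to C, which is L ⇒ W
D: moves to A(W), J(W); every one is W ⇒ L
B: can move to C, which is L ⇒ W
G: moves to A(W), J(W); every one is W ⇒ L
The starting position I is L: whatever Maya does, the opponent receives a W position.

Noah wins.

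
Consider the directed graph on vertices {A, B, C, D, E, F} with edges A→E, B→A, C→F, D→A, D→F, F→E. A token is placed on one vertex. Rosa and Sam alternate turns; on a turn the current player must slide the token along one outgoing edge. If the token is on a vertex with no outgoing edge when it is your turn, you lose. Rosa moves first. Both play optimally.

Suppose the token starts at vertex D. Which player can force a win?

Use the standard recursion: the mover loses at a terminal position; elsewhere, the mover wins exactly when some move hands the opponent an L position.
Every edge goes from a vertex to one that appears earlier in the order E, F, A, C, D, B, so processing vertices in that order labels each vertex after all of its successors.
E: no outgoing edge → L
F: W (go to E, an L position)
A: W (go to E, an L position)
C: L (sole option F(W) is W)
D: L (options A(W), F(W) are all W)
B: L (sole option A(W) is W)
Every move from D reaches a W position, so the mover loses.

Sam wins.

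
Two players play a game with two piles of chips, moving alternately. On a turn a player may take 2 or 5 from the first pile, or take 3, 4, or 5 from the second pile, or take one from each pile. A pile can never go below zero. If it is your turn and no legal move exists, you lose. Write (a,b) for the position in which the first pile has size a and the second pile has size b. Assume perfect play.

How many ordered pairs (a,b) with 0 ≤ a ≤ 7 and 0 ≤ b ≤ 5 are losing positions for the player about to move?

20

Build the W/L table. Terminal = L. A non-terminal position is W if it has a move to some L; otherwise it is L.
Every move lowers a or b (never raises either), so fill the grid row by row in increasing a, and left to right within a row: each cell's successors are then already labelled.
      b=0  b=1  b=2  b=3  b=4  b=5
a=0:    L    L    L    W    W    W
a=1:    L    W    W    W    W    W
a=2:    W    W    W    L    L    L
a=3:    W    L    L    L    W    W
a=4:    L    L    W    W    W    W
a=5:    W    W    W    W    L    L
a=6:    W    W    L    L    L    W
a=7:    L    L    L    W    W    W
Cells with no legal move (terminal, hence L): (0,0), (0,1), (0,2), (1,0).
The remaining L cells, each justified by listing all of its moves:
(2,3): moves to (0,3)(W), (2,0)(W), (1,2)(W); every one is W ⇒ L
(2,4): moves to (0,4)(W), (2,1)(W), (2,0)(W), (1,3)(W); every one is W ⇒ L
(2,5): moves to (0,5)(W), (2,2)(W), (2,1)(W), (2,0)(W), (1,4)(W); every one is W ⇒ L
(3,1): moves to (1,1)(W), (2,0)(W); every one is W ⇒ L
(3,2): moves to (1,2)(W), (2,1)(W); every one is W ⇒ L
(3,3): moves to (1,3)(W), (3,0)(W), (2,2)(W); every one is W ⇒ L
(4,0): the only move is to (2,0)(W), a W ⇒ L
(4,1): moves to (2,1)(W), (3,0)(W); every one is W ⇒ L
(5,4): moves to (3,4)(W), (0,4)(W), (5,1)(W), (5,0)(W), (4,3)(W); every one is W ⇒ L
(5,5): moves to (3,5)(W), (0,5)(W), (5,2)(W), (5,1)(W), (5,0)(W), (4,4)(W); every one is W ⇒ L
(6,2): moves to (4,2)(W), (1,2)(W), (5,1)(W); every one is W ⇒ L
(6,3): moves to (4,3)(W), (1,3)(W), (6,0)(W), (5,2)(W); every one is W ⇒ L
(6,4): moves to (4,4)(W), (1,4)(W), (6,1)(W), (6,0)(W), (5,3)(W); every one is W ⇒ L
(7,0): moves to (5,0)(W), (2,0)(W); every one is W ⇒ L
(7,1): moves to (5,1)(W), (2,1)(W), (6,0)(W); every one is W ⇒ L
(7,2): moves to (5,2)(W), (2,2)(W), (6,1)(W); every one is W ⇒ L
Every other cell has at least one move into one of the L cells above, so it is W.
L cells per row: a=0: 3, a=1: 1, a=2: 3, a=3: 3, a=4: 2, a=5: 2, a=6: 3, a=7: 3; total 20.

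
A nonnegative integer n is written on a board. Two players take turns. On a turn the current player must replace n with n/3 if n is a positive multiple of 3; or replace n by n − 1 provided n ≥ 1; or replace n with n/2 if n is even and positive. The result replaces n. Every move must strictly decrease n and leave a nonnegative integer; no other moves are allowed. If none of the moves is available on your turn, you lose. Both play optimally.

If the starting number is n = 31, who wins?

Label each position W (a win for the player to move) or L (a loss). A position with no legal move is L; any other position is W exactly when some move reaches an L, and L when every move reaches a W.
n=0: no move → L
n=1: can move to 0, which is L ⇒ W
n=2: the only move is to 1(W), a W ⇒ L
n=3: can move to 2, which is L ⇒ W
n=4: can move to 2, which is L ⇒ W
n=5: the only move is to 4(W), a W ⇒ L
n=6: can move to 2, which is L ⇒ W
n=7: the only move is to 6(W), a W ⇒ L
n=8: can move to 7, which is L ⇒ W
n=9: moves to 3(W), 8(W); every one is W ⇒ L
n=10: can move to 5, which is L ⇒ W
n=11: the only move is to 10(W), a W ⇒ L
n=12: can move to 11, which is L ⇒ W
n=13: the only move is to 12(W), a W ⇒ L
n=14: can move to 7, which is L ⇒ W
n=15: can move to 5, which is L ⇒ W
n=16: moves to 8(W), 15(W); every one is W ⇒ L
n=17: can move to 16, which is L ⇒ W
n=18: can move to 9, which is L ⇒ W
n=19: the only move is to 18(W), a W ⇒ L
n=20: can move to 19, which is L ⇒ W
n=21: can move to 7, which is L ⇒ W
n=22: can move to 11, which is L ⇒ W
n=23: the only move is to 22(W), a W ⇒ L
n=24: can move to 23, which is L ⇒ W
n=25: the only move is to 24(W), a W ⇒ L
n=26: can move to 13, which is L ⇒ W
n=27: can move to 9, which is L ⇒ W
n=28: moves to 14(W), 27(W); every one is W ⇒ L
n=29: can move to 28, which is L ⇒ W
n=30: moves to 10(W), 15(W), 29(W); every one is W ⇒ L
n=31: can move to 30, which is L ⇒ W
The starting position 31 is W: the player to move should move to 30, handing over an L position.

The first player wins.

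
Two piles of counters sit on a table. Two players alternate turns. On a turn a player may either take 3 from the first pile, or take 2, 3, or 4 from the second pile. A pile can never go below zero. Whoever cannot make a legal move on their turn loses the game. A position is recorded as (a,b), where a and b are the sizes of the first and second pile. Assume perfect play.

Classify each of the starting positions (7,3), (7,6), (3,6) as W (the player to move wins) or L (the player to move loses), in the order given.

(7,3): W, (7,6): L, (3,6): W

Build the W/L table. Terminal = L. A non-terminal position is W if it has a move to some L; otherwise it is L.
No move ever increases a pile, so every position that can arise here has a ≤ 7 and b ≤ 6; it is enough to label the cells with 0 ≤ a ≤ 7 and 0 ≤ b ≤ 6.
Every move lowers a or b (never raises either), so fill the grid row by row in increasing a, and left to right within a row: each cell's successors are then already labelled.
      b=0  b=1  b=2  b=3  b=4  b=5  b=6
a=0:    L    L    W    W    W    W    L
a=1:    L    L    W    W    W    W    L
a=2:    L    L    W    W    W    W    L
a=3:    W    W    L    L    W    W    W
a=4:    W    W    L    L    W    W    W
a=5:    W    W    L    L    W    W    W
a=6:    L    L    W    W    W    W    L
a=7:    L    L    W    W    W    W    L
Cells with no legal move (terminal, hence L): (0,0), (0,1), (1,0), (1,1), (2,0), (2,1).
The remaining L cells, each justified by listing all of its moves:
(0,6): only reaches (0,4)(W), (0,3)(W), (0,2)(W), all W → L
(1,6): only reaches (1,4)(W), (1,3)(W), (1,2)(W), all W → L
(2,6): only reaches (2,4)(W), (2,3)(W), (2,2)(W), all W → L
(3,2): only reaches (0,2)(W), (3,0)(W), all W → L
(3,3): only reaches (0,3)(W), (3,1)(W), (3,0)(W), all W → L
(4,2): only reaches (1,2)(W), (4,0)(W), all W → L
(4,3): only reaches (1,3)(W), (4,1)(W), (4,0)(W), all W → L
(5,2): only reaches (2,2)(W), (5,0)(W), all W → L
(5,3): only reaches (2,3)(W), (5,1)(W), (5,0)(W), all W → L
(6,0): only reaches (3,0)(W), which is W → L
(6,1): only reaches (3,1)(W), which is W → L
(6,6): only reaches (3,6)(W), (6,4)(W), (6,3)(W), (6,2)(W), all W → L
(7,0): only reaches (4,0)(W), which is W → L
(7,1): only reaches (4,1)(W), which is W → L
(7,6): only reaches (4,6)(W), (7,4)(W), (7,3)(W), (7,2)(W), all W → L
Every other cell has at least one move into one of the L cells above, so it is W.
(7,3): the move to (4,3) reaches an L cell, so W
(7,6): one of the L cells justified above, so L
(3,6): the move to (0,6) reaches an L cell, so W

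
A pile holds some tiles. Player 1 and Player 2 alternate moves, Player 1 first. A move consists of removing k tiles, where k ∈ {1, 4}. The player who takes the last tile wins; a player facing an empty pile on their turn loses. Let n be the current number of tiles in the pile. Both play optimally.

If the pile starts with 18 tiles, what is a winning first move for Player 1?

Remove 1, leaving 17.

Use the standard recursion: the mover loses at a terminal position; elsewhere, the mover wins exactly when some move hands the opponent an L position.
n=0: no move → L
n=1: can move to 0, which is L ⇒ W
n=2: the only move is to 1(W), a W ⇒ L
n=3: can move to 2, which is L ⇒ W
n=4: can move to 0, which is L ⇒ W
n=5: moves to 4(W), 1(W); every one is W ⇒ L
n=6: can move to 5, which is L ⇒ W
n=7: moves to 6(W), 3(W); every one is W ⇒ L
n=8: can move to 7, which is L ⇒ W
n=9: can move to 5, which is L ⇒ W
n=10: moves to 9(W), 6(W); every one is W ⇒ L
n=11: can move to 10, which is L ⇒ W
n=12: moves to 11(W), 8(W); every one is W ⇒ L
n=13: can move to 12, which is L ⇒ W
n=14: can move to 10, which is L ⇒ W
n=15: moves to 14(W), 11(W); every one is W ⇒ L
n=16: can move to 15, which is L ⇒ W
n=17: moves to 16(W), 13(W); every one is W ⇒ L
n=18: can move to 17, which is L ⇒ W
From 18, the L positions reachable in one move are: 17.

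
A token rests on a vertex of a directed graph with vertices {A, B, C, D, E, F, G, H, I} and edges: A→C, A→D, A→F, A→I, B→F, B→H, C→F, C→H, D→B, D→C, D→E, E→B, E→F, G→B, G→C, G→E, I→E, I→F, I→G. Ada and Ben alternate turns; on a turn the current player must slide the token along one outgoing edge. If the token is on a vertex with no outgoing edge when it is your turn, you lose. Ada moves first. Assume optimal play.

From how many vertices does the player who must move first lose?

Label each position W (a win for the player to move) or L (a loss). A position with no legal move is L; any other position is W exactly when some move reaches an L, and L when every move reaches a W.
Every edge goes from a vertex to one that appears earlier in the order F, H, B, E, C, G, I, D, A, so processing vertices in that order labels each vertex after all of its successors.
F: no outgoing edge → L
H: no outgoing edge → L
B: reaches L-position H → W
E: reaches L-position F → W
C: reaches L-position H → W
G: only reaches C(W), E(W), B(W), all W → L
I: reaches L-position G → W
D: only reaches C(W), E(W), B(W), all W → L
A: reaches L-position D → W
The L vertices are D, F, G, H; that is 4 in all.

4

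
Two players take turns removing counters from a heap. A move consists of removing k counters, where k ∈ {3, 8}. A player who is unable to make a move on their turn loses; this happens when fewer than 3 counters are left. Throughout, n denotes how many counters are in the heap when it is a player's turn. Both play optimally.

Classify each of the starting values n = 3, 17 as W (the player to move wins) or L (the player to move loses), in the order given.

Compute win/loss labels from the base case upward. A position with no move is L. Any other position is W if it can reach an L in one move, else L.
n=0: no move → L
n=1: no move → L
n=2: no move → L
n=3: can move to 0, which is L ⇒ W
n=4: can move to 1, which is L ⇒ W
n=5: can move to 2, which is L ⇒ W
n=6: the only move is to 3(W), a W ⇒ L
n=7: the only move is to 4(W), a W ⇒ L
n=8: can move to 0, which is L ⇒ W
n=9: can move to 6, which is L ⇒ W
n=10: can move to 7, which is L ⇒ W
n=11: moves to 8(W), 3(W); every one is W ⇒ L
n=12: moves to 9(W), 4(W); every one is W ⇒ L
n=13: moves to 10(W), 5(W); every one is W ⇒ L
n=14: can move to 11, which is L ⇒ W
n=15: can move to 12, which is L ⇒ W
n=16: can move to 13, which is L ⇒ W
n=17: moves to 14(W), 9(W); every one is W ⇒ L

3: W, 17: L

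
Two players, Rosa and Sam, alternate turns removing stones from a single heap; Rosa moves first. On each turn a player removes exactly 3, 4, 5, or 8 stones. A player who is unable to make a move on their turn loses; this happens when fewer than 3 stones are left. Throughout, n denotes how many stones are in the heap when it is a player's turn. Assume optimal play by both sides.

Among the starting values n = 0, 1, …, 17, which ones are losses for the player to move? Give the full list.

0, 1, 2, 11, 12, 13

Work bottom-up. With no move the player to move loses. Otherwise the position is W if at least one move leads to an L position for the opponent, and L if every move leads to a W.
n=0: no move → L
n=1: no move → L
n=2: no move → L
n=3: →0(L), so W
n=4: →1(L), so W
n=5: →2(L), so W
n=6: →2(L), so W
n=7: →2(L), so W
n=8: →0(L), so W
n=9: →1(L), so W
n=10: →2(L), so W
n=11: →8(W), 7(W), 6(W), 3(W) — all W, so L
n=12: →9(W), 8(W), 7(W), 4(W) — all W, so L
n=13: →10(W), 9(W), 8(W), 5(W) — all W, so L
n=14: →11(L), so W
n=15: →12(L), so W
n=16: →13(L), so W
n=17: →13(L), so W
Reading off the rows marked L gives the requested list; there are 6 such values of n.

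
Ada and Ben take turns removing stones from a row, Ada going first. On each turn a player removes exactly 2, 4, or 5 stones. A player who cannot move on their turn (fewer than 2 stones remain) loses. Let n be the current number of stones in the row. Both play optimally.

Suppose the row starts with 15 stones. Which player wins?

Classify positions by backward induction: terminal positions (no move available) are L. From any other position, the mover wins iff some move reaches an L.
n=0: no move → L
n=1: no move → L
n=2: reaches L-position 0 → W
n=3: reaches L-position 1 → W
n=4: reaches L-position 0 → W
n=5: reaches L-position 1 → W
n=6: reaches L-position 1 → W
n=7: only reaches 5(W), 3(W), 2(W), all W → L
n=8: only reaches 6(W), 4(W), 3(W), all W → L
n=9: reaches L-position 7 → W
n=10: reaches L-position 8 → W
n=11: reaches L-position 7 → W
n=12: reaches L-position 8 → W
n=13: reaches L-position 8 → W
n=14: only reaches 12(W), 10(W), 9(W), all W → L
n=15: only reaches 13(W), 11(W), 10(W), all W → L
Every move from 15 reaches a W position, so the mover loses.

Ben wins.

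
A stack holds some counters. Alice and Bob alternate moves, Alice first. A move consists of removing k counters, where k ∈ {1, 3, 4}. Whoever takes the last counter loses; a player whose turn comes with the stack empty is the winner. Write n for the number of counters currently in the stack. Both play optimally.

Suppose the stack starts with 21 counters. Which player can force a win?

Label each position W (a win for the player to move) or L (a loss). A position with no legal move is W; any other position is W exactly when some move reaches an L, and L when every move reaches a W.
n=0: no move; the opponent has just taken the last counter and therefore loses → W
n=1: L (sole option 0(W) is W)
n=2: W (go to 1, an L position)
n=3: L (options 2(W), 0(W) are all W)
n=4: W (go to 3, an L position)
n=5: W (go to 1, an L position)
n=6: W (go to 3, an L position)
n=7: W (go to 3, an L position)
n=8: L (options 7(W), 5(W), 4(W) are all W)
n=9: W (go to 8, an L position)
n=10: L (options 9(W), 7(W), 6(W) are all W)
n=11: W (go to 10, an L position)
n=12: W (go to 8, an L position)
n=13: W (go to 10, an L position)
n=14: W (go to 10, an L position)
n=15: L (options 14(W), 12(W), 11(W) are all W)
n=16: W (go to 15, an L position)
n=17: L (options 16(W), 14(W), 13(W) are all W)
n=18: W (go to 17, an L position)
n=19: W (go to 15, an L position)
n=20: W (go to 17, an L position)
n=21: W (go to 17, an L position)
The starting position 21 is W: Alice should remove 4, leaving 17, handing over an L position.

Alice wins.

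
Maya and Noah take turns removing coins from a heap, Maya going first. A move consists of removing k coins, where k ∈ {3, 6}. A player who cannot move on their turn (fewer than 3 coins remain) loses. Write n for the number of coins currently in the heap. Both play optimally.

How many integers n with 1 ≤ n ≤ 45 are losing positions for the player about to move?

15

Work bottom-up. With no move the player to move loses. Otherwise the position is W if at least one move leads to an L position for the opponent, and L if every move leads to a W.
n=0: no move → L
n=1: no move → L
n=2: no move → L
n=3: →0(L), so W
n=4: →1(L), so W
n=5: →2(L), so W
n=6: →0(L), so W
n=7: →1(L), so W
n=8: →2(L), so W
n=9: →6(W), 3(W) — all W, so L
n=10: →7(W), 4(W) — all W, so L
n=11: →8(W), 5(W) — all W, so L
n=12: →9(L), so W
n=13: →10(L), so W
n=14: →11(L), so W
n=15: →9(L), so W
n=16: →10(L), so W
n=17: →11(L), so W
n=18: →15(W), 12(W) — all W, so L
n=19: →16(W), 13(W) — all W, so L
n=20: →17(W), 14(W) — all W, so L
n=21: →18(L), so W
n=22: →19(L), so W
n=23: →20(L), so W
n=24: →18(L), so W
n=25: →19(L), so W
n=26: →20(L), so W
n=27: →24(W), 21(W) — all W, so L
n=28: →25(W), 22(W) — all W, so L
n=29: →26(W), 23(W) — all W, so L
n=30: →27(L), so W
n=31: →28(L), so W
n=32: →29(L), so W
n=33: →27(L), so W
n=34: →28(L), so W
n=35: →29(L), so W
n=36: →33(W), 30(W) — all W, so L
n=37: →34(W), 31(W) — all W, so L
n=38: →35(W), 32(W) — all W, so L
n=39: →36(L), so W
n=40: →37(L), so W
n=41: →38(L), so W
n=42: →36(L), so W
n=43: →37(L), so W
n=44: →38(L), so W
n=45: →42(W), 39(W) — all W, so L
L entries with 1 ≤ n ≤ 45 (n=0 is outside the asked range and is not counted): n = 1, 2, 9, 10, 11, 18, 19, 20, 27, 28, 29, 36, 37, 38, 45; that makes 15.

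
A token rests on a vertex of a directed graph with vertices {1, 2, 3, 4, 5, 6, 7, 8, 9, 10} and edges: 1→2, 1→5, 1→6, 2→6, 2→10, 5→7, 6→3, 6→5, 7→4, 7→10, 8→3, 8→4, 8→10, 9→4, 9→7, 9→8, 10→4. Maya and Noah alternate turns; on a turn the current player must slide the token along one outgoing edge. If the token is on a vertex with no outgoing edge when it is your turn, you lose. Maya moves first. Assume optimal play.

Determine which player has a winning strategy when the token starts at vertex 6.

Maya wins.

Work bottom-up. With no move the player to move loses. Otherwise the position is W if at least one move leads to an L position for the opponent, and L if every move leads to a W.
Every edge goes from a vertex to one that appears earlier in the order 4, 3, 10, 7, 5, 8, 6, 9, 2, 1, so processing vertices in that order labels each vertex after all of its successors.
4: no outgoing edge → L
3: no outgoing edge → L
10: reaches L-position 4 → W
7: reaches L-position 4 → W
5: only reaches 7(W), which is W → L
8: reaches L-position 3 → W
6: reaches L-position 5 → W
9: reaches L-position 4 → W
2: only reaches 6(W), 10(W), all W → L
1: reaches L-position 2 → W
From 6 Maya can move to 5, reaching an L position.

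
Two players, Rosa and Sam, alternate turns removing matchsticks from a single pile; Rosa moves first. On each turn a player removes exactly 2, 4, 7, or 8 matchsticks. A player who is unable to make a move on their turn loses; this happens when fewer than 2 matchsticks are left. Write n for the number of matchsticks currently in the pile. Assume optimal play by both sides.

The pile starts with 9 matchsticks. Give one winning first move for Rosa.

Remove 8, leaving 1.

Use the standard recursion: the mover loses at a terminal position; elsewhere, the mover wins exactly when some move hands the opponent an L position.
n=0: no move → L
n=1: no move → L
n=2: can move to 0, which is L ⇒ W
n=3: can move to 1, which is L ⇒ W
n=4: can move to 0, which is L ⇒ W
n=5: can move to 1, which is L ⇒ W
n=6: moves to 4(W), 2(W); every one is W ⇒ L
n=7: can move to 0, which is L ⇒ W
n=8: can move to 6, which is L ⇒ W
n=9: can move to 1, which is L ⇒ W
From 9, the L positions reachable in one move are: 1.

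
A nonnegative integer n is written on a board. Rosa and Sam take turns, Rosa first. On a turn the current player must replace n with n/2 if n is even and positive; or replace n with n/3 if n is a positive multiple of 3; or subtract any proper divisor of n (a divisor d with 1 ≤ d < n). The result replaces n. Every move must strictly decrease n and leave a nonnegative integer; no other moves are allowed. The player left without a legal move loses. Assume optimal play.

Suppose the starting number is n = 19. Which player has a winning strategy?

Sam wins.

Positions with no move are L. A position that does have a move is losing for the player to move precisely when every available move leads to a winning position for the opponent. Fill in the labels:
n=0: no move → L
n=1: no move → L
n=2: reaches L-position 1 → W
n=3: reaches L-position 1 → W
n=4: only reaches 2(W), 3(W), all W → L
n=5: reaches L-position 4 → W
n=6: reaches L-position 4 → W
n=7: only reaches 6(W), which is W → L
n=8: reaches L-position 4 → W
n=9: only reaches 3(W), 6(W), 8(W), all W → L
n=10: reaches L-position 9 → W
n=11: only reaches 10(W), which is W → L
n=12: reaches L-position 4 → W
n=13: only reaches 12(W), which is W → L
n=14: reaches L-position 7 → W
n=15: only reaches 5(W), 10(W), 12(W), 14(W), all W → L
n=16: reaches L-position 15 → W
n=17: only reaches 16(W), which is W → L
n=18: reaches L-position 9 → W
n=19: only reaches 18(W), which is W → L
Every move from 19 reaches a W position, so the mover loses.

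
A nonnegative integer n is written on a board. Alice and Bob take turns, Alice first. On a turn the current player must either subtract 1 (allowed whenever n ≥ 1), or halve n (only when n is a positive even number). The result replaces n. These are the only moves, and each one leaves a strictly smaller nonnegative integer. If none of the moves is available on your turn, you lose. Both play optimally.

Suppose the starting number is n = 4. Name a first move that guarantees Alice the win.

Move to 2.

Classify positions by backward induction: terminal positions (no move available) are L. From any other position, the mover wins iff some move reaches an L.
n=0: no move → L
n=1: W (go to 0, an L position)
n=2: L (sole option 1(W) is W)
n=3: W (go to 2, an L position)
n=4: W (go to 2, an L position)
From 4, the L positions reachable in one move are: 2.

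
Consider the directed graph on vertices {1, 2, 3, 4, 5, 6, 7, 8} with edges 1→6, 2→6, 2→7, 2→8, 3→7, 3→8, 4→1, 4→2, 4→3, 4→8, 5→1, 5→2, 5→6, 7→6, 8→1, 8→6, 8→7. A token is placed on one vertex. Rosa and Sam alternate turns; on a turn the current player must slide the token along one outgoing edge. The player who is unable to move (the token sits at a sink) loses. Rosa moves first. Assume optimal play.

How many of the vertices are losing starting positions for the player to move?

Work bottom-up. With no move the player to move loses. Otherwise the position is W if at least one move leads to an L position for the opponent, and L if every move leads to a W.
Every edge goes from a vertex to one that appears earlier in the order 6, 7, 1, 8, 3, 2, 5, 4, so processing vertices in that order labels each vertex after all of its successors.
6: no outgoing edge → L
7: can move to 6, which is L ⇒ W
1: can move to 6, which is L ⇒ W
8: can move to 6, which is L ⇒ W
3: moves to 8(W), 7(W); every one is W ⇒ L
2: can move to 6, which is L ⇒ W
5: can move to 6, which is L ⇒ W
4: can move to 3, which is L ⇒ W
The L vertices are 3, 6; that is 2 in all.

2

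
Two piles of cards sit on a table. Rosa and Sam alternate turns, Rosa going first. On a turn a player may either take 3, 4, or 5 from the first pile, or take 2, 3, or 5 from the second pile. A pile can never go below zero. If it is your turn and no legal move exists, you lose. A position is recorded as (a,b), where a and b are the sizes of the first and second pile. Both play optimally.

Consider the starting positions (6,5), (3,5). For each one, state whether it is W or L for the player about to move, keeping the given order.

Positions with no move are L. A position that does have a move is losing for the player to move precisely when every available move leads to a winning position for the opponent. Fill in the labels:
No move ever increases a pile, so every position that can arise here has a ≤ 6 and b ≤ 5; it is enough to label the cells with 0 ≤ a ≤ 6 and 0 ≤ b ≤ 5.
Every move lowers a or b (never raises either), so fill the grid row by row in increasing a, and left to right within a row: each cell's successors are then already labelled.
      b=0  b=1  b=2  b=3  b=4  b=5
a=0:    L    L    W    W    W    W
a=1:    L    L    W    W    W    W
a=2:    L    L    W    W    W    W
a=3:    W    W    L    L    W    W
a=4:    W    W    L    L    W    W
a=5:    W    W    L    L    W    W
a=6:    W    W    W    W    L    L
Cells with no legal move (terminal, hence L): (0,0), (0,1), (1,0), (1,1), (2,0), (2,1).
The remaining L cells, each justified by listing all of its moves:
(3,2): only reaches (0,2)(W), (3,0)(W), all W → L
(3,3): only reaches (0,3)(W), (3,1)(W), (3,0)(W), all W → L
(4,2): only reaches (1,2)(W), (0,2)(W), (4,0)(W), all W → L
(4,3): only reaches (1,3)(W), (0,3)(W), (4,1)(W), (4,0)(W), all W → L
(5,2): only reaches (2,2)(W), (1,2)(W), (0,2)(W), (5,0)(W), all W → L
(5,3): only reaches (2,3)(W), (1,3)(W), (0,3)(W), (5,1)(W), (5,0)(W), all W → L
(6,4): only reaches (3,4)(W), (2,4)(W), (1,4)(W), (6,2)(W), (6,1)(W), all W → L
(6,5): only reaches (3,5)(W), (2,5)(W), (1,5)(W), (6,3)(W), (6,2)(W), (6,0)(W), all W → L
Every other cell has at least one move into one of the L cells above, so it is W.
(6,5): one of the L cells justified above, so L
(3,5): the move to (3,3) reaches an L cell, so W

(6,5): L, (3,5): W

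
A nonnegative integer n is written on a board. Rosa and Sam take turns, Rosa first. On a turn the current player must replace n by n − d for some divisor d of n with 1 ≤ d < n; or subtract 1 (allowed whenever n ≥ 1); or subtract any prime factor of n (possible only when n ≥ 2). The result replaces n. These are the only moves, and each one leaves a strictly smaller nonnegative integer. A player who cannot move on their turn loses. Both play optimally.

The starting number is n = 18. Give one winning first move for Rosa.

Move to 9.

Use the standard recursion: the mover loses at a terminal position; elsewhere, the mover wins exactly when some move hands the opponent an L position.
n=0: no move → L
n=1: can move to 0, which is L ⇒ W
n=2: can move to 0, which is L ⇒ W
n=3: can move to 0, which is L ⇒ W
n=4: moves to 2(W), 3(W); every one is W ⇒ L
n=5: can move to 0, which is L ⇒ W
n=6: can move to 4, which is L ⇒ W
n=7: can move to 0, which is L ⇒ W
n=8: can move to 4, which is L ⇒ W
n=9: moves to 6(W), 8(W); every one is W ⇒ L
n=10: can move to 9, which is L ⇒ W
n=11: can move to 0, which is L ⇒ W
n=12: can move to 9, which is L ⇒ W
n=13: can move to 0, which is L ⇒ W
n=14: moves to 7(W), 12(W), 13(W); every one is W ⇒ L
n=15: can move to 14, which is L ⇒ W
n=16: can move to 14, which is L ⇒ W
n=17: can move to 0, which is L ⇒ W
n=18: can move to 9, which is L ⇒ W
From 18, the L positions reachable in one move are: 9.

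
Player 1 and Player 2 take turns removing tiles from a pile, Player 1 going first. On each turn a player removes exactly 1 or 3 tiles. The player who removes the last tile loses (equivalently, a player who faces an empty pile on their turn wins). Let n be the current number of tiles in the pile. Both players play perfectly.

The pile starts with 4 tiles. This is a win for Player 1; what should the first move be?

Remove 1, leaving 3.

Use the standard recursion: the mover wins at a terminal position; elsewhere, the mover wins exactly when some move hands the opponent an L position.
n=0: no move; the opponent has just taken the last tile and therefore loses → W
n=1: →0(W) only, which is W, so L
n=2: →1(L), so W
n=3: →2(W), 0(W) — all W, so L
n=4: →3(L), so W
From 4, the L positions reachable in one move are: 3, 1. Any move reaching one of these is winning.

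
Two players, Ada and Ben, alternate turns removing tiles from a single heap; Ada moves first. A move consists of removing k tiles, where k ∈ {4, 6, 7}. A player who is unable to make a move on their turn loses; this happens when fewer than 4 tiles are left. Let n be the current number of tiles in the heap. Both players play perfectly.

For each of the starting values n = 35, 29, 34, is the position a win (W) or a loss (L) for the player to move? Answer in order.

35: L, 29: W, 34: L

Work bottom-up. With no move the player to move loses. Otherwise the position is W if at least one move leads to an L position for the opponent, and L if every move leads to a W.
n=0: no move → L
n=1: no move → L
n=2: no move → L
n=3: no move → L
n=4: can move to 0, which is L ⇒ W
n=5: can move to 1, which is L ⇒ W
n=6: can move to 2, which is L ⇒ W
n=7: can move to 3, which is L ⇒ W
n=8: can move to 2, which is L ⇒ W
n=9: can move to 3, which is L ⇒ W
n=10: can move to 3, which is L ⇒ W
n=11: moves to 7(W), 5(W), 4(W); every one is W ⇒ L
n=12: moves to 8(W), 6(W), 5(W); every one is W ⇒ L
n=13: moves to 9(W), 7(W), 6(W); every one is W ⇒ L
n=14: moves to 10(W), 8(W), 7(W); every one is W ⇒ L
n=15: can move to 11, which is L ⇒ W
n=16: can move to 12, which is L ⇒ W
n=17: can move to 13, which is L ⇒ W
n=18: can move to 14, which is L ⇒ W
n=19: can move to 13, which is L ⇒ W
n=20: can move to 14, which is L ⇒ W
n=21: can move to 14, which is L ⇒ W
n=22: moves to 18(W), 16(W), 15(W); every one is W ⇒ L
n=23: moves to 19(W), 17(W), 16(W); every one is W ⇒ L
n=24: moves to 20(W), 18(W), 17(W); every one is W ⇒ L
n=25: moves to 21(W), 19(W), 18(W); every one is W ⇒ L
n=26: can move to 22, which is L ⇒ W
n=27: can move to 23, which is L ⇒ W
n=28: can move to 24, which is L ⇒ W
n=29: can move to 25, which is L ⇒ W
n=30: can move to 24, which is L ⇒ W
n=31: can move to 25, which is L ⇒ W
n=32: can move to 25, which is L ⇒ W
n=33: moves to 29(W), 27(W), 26(W); every one is W ⇒ L
n=34: moves to 30(W), 28(W), 27(W); every one is W ⇒ L
n=35: moves to 31(W), 29(W), 28(W); every one is W ⇒ L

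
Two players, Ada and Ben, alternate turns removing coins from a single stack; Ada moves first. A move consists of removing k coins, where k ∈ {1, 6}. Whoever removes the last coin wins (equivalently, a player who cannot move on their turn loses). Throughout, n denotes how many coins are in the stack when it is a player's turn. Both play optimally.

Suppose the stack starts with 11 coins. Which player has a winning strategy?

Positions with no move are L. A position that does have a move is losing for the player to move precisely when every available move leads to a winning position for the opponent. Fill in the labels:
n=0: no move → L
n=1: can move to 0, which is L ⇒ W
n=2: the only move is to 1(W), a W ⇒ L
n=3: can move to 2, which is L ⇒ W
n=4: the only move is to 3(W), a W ⇒ L
n=5: can move to 4, which is L ⇒ W
n=6: can move to 0, which is L ⇒ W
n=7: moves to 6(W), 1(W); every one is W ⇒ L
n=8: can move to 7, which is L ⇒ W
n=9: moves to 8(W), 3(W); every one is W ⇒ L
n=10: can move to 9, which is L ⇒ W
n=11: moves to 10(W), 5(W); every one is W ⇒ L
The starting position 11 is L: whatever Ada does, the opponent receives a W position.

Ben wins.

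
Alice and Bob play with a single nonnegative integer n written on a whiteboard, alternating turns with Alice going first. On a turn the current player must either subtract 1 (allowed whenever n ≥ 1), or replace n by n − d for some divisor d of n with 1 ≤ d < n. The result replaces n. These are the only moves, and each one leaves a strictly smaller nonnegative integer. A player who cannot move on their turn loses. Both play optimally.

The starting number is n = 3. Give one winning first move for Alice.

Move to 2.

Build the W/L table. Terminal = L. A non-terminal position is W if it has a move to some L; otherwise it is L.
n=0: no move → L
n=1: can move to 0, which is L ⇒ W
n=2: the only move is to 1(W), a W ⇒ L
n=3: can move to 2, which is L ⇒ W
From 3, the L positions reachable in one move are: 2.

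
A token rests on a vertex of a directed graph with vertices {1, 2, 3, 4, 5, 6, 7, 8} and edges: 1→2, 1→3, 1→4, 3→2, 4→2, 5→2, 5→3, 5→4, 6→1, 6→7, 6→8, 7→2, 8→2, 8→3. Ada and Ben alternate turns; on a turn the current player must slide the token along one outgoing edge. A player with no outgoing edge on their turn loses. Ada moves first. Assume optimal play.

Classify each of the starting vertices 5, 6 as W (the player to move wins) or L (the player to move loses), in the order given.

Label each position W (a win for the player to move) or L (a loss). A position with no legal move is L; any other position is W exactly when some move reaches an L, and L when every move reaches a W.
Every edge goes from a vertex to one that appears earlier in the order 2, 4, 3, 1, 5, 8, 7, 6, so processing vertices in that order labels each vertex after all of its successors.
2: no outgoing edge → L
4: can move to 2, which is L ⇒ W
3: can move to 2, which is L ⇒ W
1: can move to 2, which is L ⇒ W
5: can move to 2, which is L ⇒ W
8: can move to 2, which is L ⇒ W
7: can move to 2, which is L ⇒ W
6: moves to 7(W), 8(W), 1(W); every one is W ⇒ L

5: W, 6: L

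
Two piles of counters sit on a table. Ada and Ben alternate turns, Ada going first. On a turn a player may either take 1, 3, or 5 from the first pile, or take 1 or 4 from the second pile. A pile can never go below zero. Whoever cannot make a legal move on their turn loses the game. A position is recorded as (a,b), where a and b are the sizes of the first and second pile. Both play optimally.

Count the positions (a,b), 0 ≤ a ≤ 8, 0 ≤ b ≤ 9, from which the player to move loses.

36

Work bottom-up. With no move the player to move loses. Otherwise the position is W if at least one move leads to an L position for the opponent, and L if every move leads to a W.
Every move lowers a or b (never raises either), so fill the grid row by row in increasing a, and left to right within a row: each cell's successors are then already labelled.
      b=0  b=1  b=2  b=3  b=4  b=5  b=6  b=7  b=8  b=9
a=0:    L    W    L    W    W    L    W    L    W    W
a=1:    W    L    W    L    W    W    L    W    L    W
a=2:    L    W    L    W    W    L    W    L    W    W
a=3:    W    L    W    L    W    W    L    W    L    W
a=4:    L    W    L    W    W    L    W    L    W    W
a=5:    W    L    W    L    W    W    L    W    L    W
a=6:    L    W    L    W    W    L    W    L    W    W
a=7:    W    L    W    L    W    W    L    W    L    W
a=8:    L    W    L    W    W    L    W    L    W    W
Cells with no legal move (terminal, hence L): (0,0).
The remaining L cells, each justified by listing all of its moves:
(0,2): L (sole option (0,1)(W) is W)
(0,5): L (options (0,4)(W), (0,1)(W) are all W)
(0,7): L (options (0,6)(W), (0,3)(W) are all W)
(1,1): L (options (0,1)(W), (1,0)(W) are all W)
(1,3): L (options (0,3)(W), (1,2)(W) are all W)
(1,6): L (options (0,6)(W), (1,5)(W), (1,2)(W) are all W)
(1,8): L (options (0,8)(W), (1,7)(W), (1,4)(W) are all W)
(2,0): L (sole option (1,0)(W) is W)
(2,2): L (options (1,2)(W), (2,1)(W) are all W)
(2,5): L (options (1,5)(W), (2,4)(W), (2,1)(W) are all W)
(2,7): L (options (1,7)(W), (2,6)(W), (2,3)(W) are all W)
(3,1): L (options (2,1)(W), (0,1)(W), (3,0)(W) are all W)
(3,3): L (options (2,3)(W), (0,3)(W), (3,2)(W) are all W)
(3,6): L (options (2,6)(W), (0,6)(W), (3,5)(W), (3,2)(W) are all W)
(3,8): L (options (2,8)(W), (0,8)(W), (3,7)(W), (3,4)(W) are all W)
(4,0): L (options (3,0)(W), (1,0)(W) are all W)
(4,2): L (options (3,2)(W), (1,2)(W), (4,1)(W) are all W)
(4,5): L (options (3,5)(W), (1,5)(W), (4,4)(W), (4,1)(W) are all W)
(4,7): L (options (3,7)(W), (1,7)(W), (4,6)(W), (4,3)(W) are all W)
(5,1): L (options (4,1)(W), (2,1)(W), (0,1)(W), (5,0)(W) are all W)
(5,3): L (options (4,3)(W), (2,3)(W), (0,3)(W), (5,2)(W) are all W)
(5,6): L (options (4,6)(W), (2,6)(W), (0,6)(W), (5,5)(W), (5,2)(W) are all W)
(5,8): L (options (4,8)(W), (2,8)(W), (0,8)(W), (5,7)(W), (5,4)(W) are all W)
(6,0): L (options (5,0)(W), (3,0)(W), (1,0)(W) are all W)
(6,2): L (options (5,2)(W), (3,2)(W), (1,2)(W), (6,1)(W) are all W)
(6,5): L (options (5,5)(W), (3,5)(W), (1,5)(W), (6,4)(W), (6,1)(W) are all W)
(6,7): L (options (5,7)(W), (3,7)(W), (1,7)(W), (6,6)(W), (6,3)(W) are all W)
(7,1): L (options (6,1)(W), (4,1)(W), (2,1)(W), (7,0)(W) are all W)
(7,3): L (options (6,3)(W), (4,3)(W), (2,3)(W), (7,2)(W) are all W)
(7,6): L (options (6,6)(W), (4,6)(W), (2,6)(W), (7,5)(W), (7,2)(W) are all W)
(7,8): L (options (6,8)(W), (4,8)(W), (2,8)(W), (7,7)(W), (7,4)(W) are all W)
(8,0): L (options (7,0)(W), (5,0)(W), (3,0)(W) are all W)
(8,2): L (options (7,2)(W), (5,2)(W), (3,2)(W), (8,1)(W) are all W)
(8,5): L (options (7,5)(W), (5,5)(W), (3,5)(W), (8,4)(W), (8,1)(W) are all W)
(8,7): L (options (7,7)(W), (5,7)(W), (3,7)(W), (8,6)(W), (8,3)(W) are all W)
Every other cell has at least one move into one of the L cells above, so it is W.
L cells per row: a=0: 4, a=1: 4, a=2: 4, a=3: 4, a=4: 4, a=5: 4, a=6: 4, a=7: 4, a=8: 4; total 36.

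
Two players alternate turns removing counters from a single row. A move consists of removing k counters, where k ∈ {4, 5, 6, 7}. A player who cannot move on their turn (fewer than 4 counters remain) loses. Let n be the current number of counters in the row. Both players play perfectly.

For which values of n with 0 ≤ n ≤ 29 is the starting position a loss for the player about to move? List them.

0, 1, 2, 3, 11, 12, 13, 14, 22, 23, 24, 25

Compute win/loss labels from the base case upward. A position with no move is L. Any other position is W if it can reach an L in one move, else L.
n=0: no move → L
n=1: no move → L
n=2: no move → L
n=3: no move → L
n=4: reaches L-position 0 → W
n=5: reaches L-position 1 → W
n=6: reaches L-position 2 → W
n=7: reaches L-position 3 → W
n=8: reaches L-position 3 → W
n=9: reaches L-position 3 → W
n=10: reaches L-position 3 → W
n=11: only reaches 7(W), 6(W), 5(W), 4(W), all W → L
n=12: only reaches 8(W), 7(W), 6(W), 5(W), all W → L
n=13: only reaches 9(W), 8(W), 7(W), 6(W), all W → L
n=14: only reaches 10(W), 9(W), 8(W), 7(W), all W → L
n=15: reaches L-position 11 → W
n=16: reaches L-position 12 → W
n=17: reaches L-position 13 → W
n=18: reaches L-position 14 → W
n=19: reaches L-position 14 → W
n=20: reaches L-position 14 → W
n=21: reaches L-position 14 → W
n=22: only reaches 18(W), 17(W), 16(W), 15(W), all W → L
n=23: only reaches 19(W), 18(W), 17(W), 16(W), all W → L
n=24: only reaches 20(W), 19(W), 18(W), 17(W), all W → L
n=25: only reaches 21(W), 20(W), 19(W), 18(W), all W → L
n=26: reaches L-position 22 → W
n=27: reaches L-position 23 → W
n=28: reaches L-position 24 → W
n=29: reaches L-position 25 → W
The losing starting values of n are exactly the entries labelled L in this table (12 of them).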